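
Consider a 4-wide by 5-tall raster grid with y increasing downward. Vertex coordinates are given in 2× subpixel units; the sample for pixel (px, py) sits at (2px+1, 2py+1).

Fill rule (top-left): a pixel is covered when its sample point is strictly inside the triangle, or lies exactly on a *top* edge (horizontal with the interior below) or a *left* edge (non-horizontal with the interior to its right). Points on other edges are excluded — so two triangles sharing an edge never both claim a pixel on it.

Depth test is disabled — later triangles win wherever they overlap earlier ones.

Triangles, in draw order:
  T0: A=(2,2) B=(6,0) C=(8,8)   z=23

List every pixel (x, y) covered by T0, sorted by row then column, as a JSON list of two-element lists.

T0:
  2·area = 36
  edge (2, 2)→(6, 0): d=(4,-2) top-left  bias=+0
  edge (6, 0)→(8, 8): d=(2,8) right/bottom  bias=-1
  edge (8, 8)→(2, 2): d=(-6,-6) top-left  bias=+0
    (0,0)@(1, 1): e=[-6,42,0] → ·  [on edge]
    (2,0)@(5, 1): e=[2,10,24] → █
    (3,0)@(7, 1): e=[6,-6,36] → ·
    (1,1)@(3, 3): e=[6,30,0] → █  [on edge]
    (3,1)@(7, 3): e=[14,-2,24] → ·
    (1,2)@(3, 5): e=[14,34,-12] → ·
    (2,2)@(5, 5): e=[18,18,0] → █  [on edge]
    (3,2)@(7, 5): e=[22,2,12] → █
    (2,3)@(5, 7): e=[26,22,-12] → ·
    (3,3)@(7, 7): e=[30,6,0] → █  [on edge]
    (3,4)@(7, 9): e=[38,10,-12] → ·
  covered (6 px):
    · · █ ·
    · █ █ ·
    · · █ █
    · · · █
    · · · ·

Result: [[2,0],[1,1],[2,1],[2,2],[3,2],[3,3]]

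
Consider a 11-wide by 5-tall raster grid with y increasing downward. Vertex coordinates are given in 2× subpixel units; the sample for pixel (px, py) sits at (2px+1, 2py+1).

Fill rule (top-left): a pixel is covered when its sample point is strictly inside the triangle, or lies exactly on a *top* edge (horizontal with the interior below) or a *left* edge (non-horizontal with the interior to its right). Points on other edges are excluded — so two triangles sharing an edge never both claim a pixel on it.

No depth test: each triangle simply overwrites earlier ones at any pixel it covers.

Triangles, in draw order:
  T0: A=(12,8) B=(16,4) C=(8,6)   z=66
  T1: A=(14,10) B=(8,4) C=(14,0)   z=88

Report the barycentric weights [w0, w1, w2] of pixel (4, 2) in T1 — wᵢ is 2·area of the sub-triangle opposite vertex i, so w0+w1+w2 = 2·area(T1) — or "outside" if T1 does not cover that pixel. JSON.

T0:
  2·area = 24  (B↔C swapped to make it positive)
  edge (12, 8)→(8, 6): d=(-4,-2) top-left  bias=+0
  edge (8, 6)→(16, 4): d=(8,-2) top-left  bias=+0
  edge (16, 4)→(12, 8): d=(-4,4) right/bottom  bias=-1
    (9,0)@(19, 1): e=[42,-18,0] → ·  [on edge]
    (8,1)@(17, 3): e=[30,-6,0] → ·  [on edge]
    (6,2)@(13, 5): e=[14,2,8] → #
    (7,2)@(15, 5): e=[18,6,0] → ·  [on edge]
    (5,3)@(11, 7): e=[2,14,8] → #
    (6,3)@(13, 7): e=[6,18,0] → ·  [on edge]
    (5,4)@(11, 9): e=[-6,30,0] → ·  [on edge]
  covered (2 px):
    · · · · · · · · · · ·
    · · · · · · · · · · ·
    · · · · · · # · · · ·
    · · · · · # · · · · ·
    · · · · · · · · · · ·
T1:
  2·area = 60
  edge (14, 10)→(8, 4): d=(-6,-6) top-left  bias=+0
  edge (8, 4)→(14, 0): d=(6,-4) top-left  bias=+0
  edge (14, 0)→(14, 10): d=(0,10) right/bottom  bias=-1
    (2,0)@(5, 1): e=[0,-30,90] → ·  [on edge]
    (6,0)@(13, 1): e=[48,2,10] → #
    (7,0)@(15, 1): e=[60,10,-10] → ·
    (3,1)@(7, 3): e=[0,-10,70] → ·  [on edge]
    (5,1)@(11, 3): e=[24,6,30] → #
    (7,1)@(15, 3): e=[48,22,-10] → ·
    (4,2)@(9, 5): e=[0,10,50] → #  [on edge]
    (7,2)@(15, 5): e=[36,34,-10] → ·
    (4,3)@(9, 7): e=[-12,22,50] → ·
    (5,3)@(11, 7): e=[0,30,30] → #  [on edge]
    (7,3)@(15, 7): e=[24,46,-10] → ·
    (5,4)@(11, 9): e=[-12,42,30] → ·
    (6,4)@(13, 9): e=[0,50,10] → #  [on edge]
  covered (9 px):
    · · · · · · # · · · ·
    · · · · · # # · · · ·
    · · · · # # # · · · ·
    · · · · · # # · · · ·
    · · · · · · # · · · ·

Final: [10,50,0]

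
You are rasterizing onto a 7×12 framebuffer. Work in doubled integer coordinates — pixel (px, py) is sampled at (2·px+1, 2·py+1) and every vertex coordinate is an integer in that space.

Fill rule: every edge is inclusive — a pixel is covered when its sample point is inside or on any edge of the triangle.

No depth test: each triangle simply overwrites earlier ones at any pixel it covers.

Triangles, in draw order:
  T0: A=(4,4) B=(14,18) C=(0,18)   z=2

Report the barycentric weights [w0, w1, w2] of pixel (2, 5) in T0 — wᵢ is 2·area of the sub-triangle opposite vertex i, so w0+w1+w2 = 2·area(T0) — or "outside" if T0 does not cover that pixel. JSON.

T0:
  2·area = 196
  edge (4, 4)→(14, 18): d=(10,14) inclusive
  edge (14, 18)→(0, 18): d=(-14,0) inclusive
  edge (0, 18)→(4, 4): d=(4,-14) inclusive
    (2,3)@(5, 7): e=[16,154,26] → █
    (3,3)@(7, 7): e=[-12,154,54] → ·
    (1,4)@(3, 9): e=[64,126,6] → █
    (3,4)@(7, 9): e=[8,126,62] → █
    (4,4)@(9, 9): e=[-20,126,90] → ·
    (1,5)@(3, 11): e=[84,98,14] → █
    (4,5)@(9, 11): e=[0,98,98] → █  [on edge]
    (5,5)@(11, 11): e=[-28,98,126] → ·
    (1,6)@(3, 13): e=[104,70,22] → █
    (5,6)@(11, 13): e=[-8,70,134] → ·
    (0,7)@(1, 15): e=[152,42,2] → █
    (5,7)@(11, 15): e=[12,42,142] → █
  covered (25 px):
    · · · · · · ·
    · · · · · · ·
    · · · · · · ·
    · · █ · · · ·
    · █ █ █ · · ·
    · █ █ █ █ · ·
    · █ █ █ █ · ·
    █ █ █ █ █ █ ·
    █ █ █ █ █ █ █
    · · · · · · ·
    · · · · · · ·
    · · · · · · ·

Final: [98,42,56]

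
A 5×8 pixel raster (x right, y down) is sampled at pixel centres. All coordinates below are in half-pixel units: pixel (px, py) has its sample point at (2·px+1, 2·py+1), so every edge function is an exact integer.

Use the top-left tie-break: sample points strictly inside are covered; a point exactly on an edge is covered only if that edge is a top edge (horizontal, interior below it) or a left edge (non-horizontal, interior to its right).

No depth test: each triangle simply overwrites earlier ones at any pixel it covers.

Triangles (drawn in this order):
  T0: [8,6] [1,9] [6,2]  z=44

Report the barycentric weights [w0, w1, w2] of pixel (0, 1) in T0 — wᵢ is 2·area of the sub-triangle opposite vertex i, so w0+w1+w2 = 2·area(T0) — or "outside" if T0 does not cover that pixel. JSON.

T0:
  2·area = 34
  edge (8, 6)→(1, 9): d=(-7,3) right/bottom  bias=-1
  edge (1, 9)→(6, 2): d=(5,-7) top-left  bias=+0
  edge (6, 2)→(8, 6): d=(2,4) right/bottom  bias=-1
    (2,2)@(5, 5): e=[16,8,10] → X
    (3,2)@(7, 5): e=[10,22,2] → X
    (4,2)@(9, 5): e=[4,36,-6] → .
    (1,3)@(3, 7): e=[8,4,22] → X
    (3,3)@(7, 7): e=[-4,32,6] → .
    (0,4)@(1, 9): e=[0,0,34] → .  [on edge]
    (1,4)@(3, 9): e=[-6,14,26] → .
    (2,4)@(5, 9): e=[-12,28,18] → .
  covered (4 px):
    . . . . .
    . . . . .
    . . X X .
    . X X . .
    . . . . .
    . . . . .
    . . . . .
    . . . . .

Result: "outside"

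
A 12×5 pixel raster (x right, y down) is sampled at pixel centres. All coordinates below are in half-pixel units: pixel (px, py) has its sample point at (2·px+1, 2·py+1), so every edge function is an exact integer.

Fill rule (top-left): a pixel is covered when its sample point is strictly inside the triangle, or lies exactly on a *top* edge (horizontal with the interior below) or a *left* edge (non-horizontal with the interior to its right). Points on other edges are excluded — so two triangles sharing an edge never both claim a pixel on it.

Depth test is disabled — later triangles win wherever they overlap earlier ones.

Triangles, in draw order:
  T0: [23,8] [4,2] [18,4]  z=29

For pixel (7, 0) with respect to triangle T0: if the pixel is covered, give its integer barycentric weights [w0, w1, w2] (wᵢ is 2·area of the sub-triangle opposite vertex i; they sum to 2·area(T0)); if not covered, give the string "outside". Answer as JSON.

T0:
  2·area = 46
  edge (23, 8)→(4, 2): d=(-19,-6) top-left  bias=+0
  edge (4, 2)→(18, 4): d=(14,2) right/bottom  bias=-1
  edge (18, 4)→(23, 8): d=(5,4) right/bottom  bias=-1
    (4,1)@(9, 3): e=[11,4,31] → #
    (5,1)@(11, 3): e=[23,0,23] → ·  [on edge]
    (4,2)@(9, 5): e=[-27,32,41] → ·
    (7,2)@(15, 5): e=[9,20,17] → #
    (8,2)@(17, 5): e=[21,16,9] → #
    (9,2)@(19, 5): e=[33,12,1] → #
    (10,2)@(21, 5): e=[45,8,-7] → ·
    (7,3)@(15, 7): e=[-29,48,27] → ·
    (8,3)@(17, 7): e=[-17,44,19] → ·
    (9,3)@(19, 7): e=[-5,40,11] → ·
    (10,3)@(21, 7): e=[7,36,3] → #
    (11,3)@(23, 7): e=[19,32,-5] → ·
  covered (5 px):
    · · · · · · · · · · · ·
    · · · · # · · · · · · ·
    · · · · · · · # # # · ·
    · · · · · · · · · · # ·
    · · · · · · · · · · · ·

Answer: "outside"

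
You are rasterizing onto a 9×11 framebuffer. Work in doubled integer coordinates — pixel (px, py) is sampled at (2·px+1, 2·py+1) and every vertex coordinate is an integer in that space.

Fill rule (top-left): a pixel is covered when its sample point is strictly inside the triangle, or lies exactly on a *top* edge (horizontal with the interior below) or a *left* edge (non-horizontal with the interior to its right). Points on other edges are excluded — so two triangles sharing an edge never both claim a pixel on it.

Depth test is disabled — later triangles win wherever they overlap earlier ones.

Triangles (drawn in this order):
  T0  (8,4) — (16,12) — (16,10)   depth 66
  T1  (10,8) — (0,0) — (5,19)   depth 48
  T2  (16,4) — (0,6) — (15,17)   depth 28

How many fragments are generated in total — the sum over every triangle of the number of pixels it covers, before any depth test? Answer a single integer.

T0:
  2·area = 16  (B↔C swapped to make it positive)
  edge (8, 4)→(16, 10): d=(8,6) right/bottom  bias=-1
  edge (16, 10)→(16, 12): d=(0,2) right/bottom  bias=-1
  edge (16, 12)→(8, 4): d=(-8,-8) top-left  bias=+0
    (2,0)@(5, 1): e=[-6,22,0] → ·  [on edge]
    (3,1)@(7, 3): e=[-2,18,0] → ·  [on edge]
    (4,2)@(9, 5): e=[2,14,0] → #  [on edge]
    (5,2)@(11, 5): e=[-10,10,16] → ·
    (4,3)@(9, 7): e=[18,14,-16] → ·
    (5,3)@(11, 7): e=[6,10,0] → #  [on edge]
    (6,3)@(13, 7): e=[-6,6,16] → ·
    (5,4)@(11, 9): e=[22,10,-16] → ·
    (6,4)@(13, 9): e=[10,6,0] → #  [on edge]
    (7,4)@(15, 9): e=[-2,2,16] → ·
    (6,5)@(13, 11): e=[26,6,-16] → ·
    (7,5)@(15, 11): e=[14,2,0] → #  [on edge]
    (8,6)@(17, 13): e=[18,-2,0] → ·  [on edge]
  covered (4 px):
    · · · · · · · · ·
    · · · · · · · · ·
    · · · · # · · · ·
    · · · · · # · · ·
    · · · · · · # · ·
    · · · · · · · # ·
    · · · · · · · · ·
    · · · · · · · · ·
    · · · · · · · · ·
    · · · · · · · · ·
    · · · · · · · · ·
T1:
  2·area = 150  (B↔C swapped to make it positive)
  edge (10, 8)→(5, 19): d=(-5,11) right/bottom  bias=-1
  edge (5, 19)→(0, 0): d=(-5,-19) top-left  bias=+0
  edge (0, 0)→(10, 8): d=(10,8) right/bottom  bias=-1
    (0,0)@(1, 1): e=[134,14,2] → #
    (1,0)@(3, 1): e=[112,52,-14] → ·
    (0,1)@(1, 3): e=[124,4,22] → #
    (1,1)@(3, 3): e=[102,42,6] → #
    (2,1)@(5, 3): e=[80,80,-10] → ·
    (0,2)@(1, 5): e=[114,-6,42] → ·
    (1,2)@(3, 5): e=[92,32,26] → #
    (2,2)@(5, 5): e=[70,70,10] → #
    (3,2)@(7, 5): e=[48,108,-6] → ·
    (1,3)@(3, 7): e=[82,22,46] → #
    (3,3)@(7, 7): e=[38,98,14] → #
    (4,3)@(9, 7): e=[16,136,-2] → ·
    (2,9)@(5, 19): e=[0,0,150] → ·  [on edge]
  covered (19 px):
    # · · · · · · · ·
    # # · · · · · · ·
    · # # · · · · · ·
    · # # # · · · · ·
    · # # # # · · · ·
    · # # # · · · · ·
    · · # # · · · · ·
    · · # · · · · · ·
    · · # · · · · · ·
    · · · · · · · · ·
    · · · · · · · · ·
T2:
  2·area = 206  (B↔C swapped to make it positive)
  edge (16, 4)→(15, 17): d=(-1,13) right/bottom  bias=-1
  edge (15, 17)→(0, 6): d=(-15,-11) top-left  bias=+0
  edge (0, 6)→(16, 4): d=(16,-2) top-left  bias=+0
    (4,2)@(9, 5): e=[90,114,2] → #
    (5,2)@(11, 5): e=[64,136,6] → #
    (6,2)@(13, 5): e=[38,158,10] → #
    (7,2)@(15, 5): e=[12,180,14] → #
    (8,2)@(17, 5): e=[-14,202,18] → ·
    (1,3)@(3, 7): e=[166,18,22] → #
    (2,3)@(5, 7): e=[140,40,26] → #
    (3,3)@(7, 7): e=[114,62,30] → #
    (8,3)@(17, 7): e=[-16,172,50] → ·
    (1,4)@(3, 9): e=[164,-12,54] → ·
    (2,4)@(5, 9): e=[138,10,58] → #
    (8,4)@(17, 9): e=[-18,142,82] → ·
    (7,8)@(15, 17): e=[0,0,206] → ·  [on edge]
  covered (27 px):
    · · · · · · · · ·
    · · · · · · · · ·
    · · · · # # # # ·
    · # # # # # # # ·
    · · # # # # # # ·
    · · · # # # # # ·
    · · · · · # # # ·
    · · · · · · # # ·
    · · · · · · · · ·
    · · · · · · · · ·
    · · · · · · · · ·

Result: 50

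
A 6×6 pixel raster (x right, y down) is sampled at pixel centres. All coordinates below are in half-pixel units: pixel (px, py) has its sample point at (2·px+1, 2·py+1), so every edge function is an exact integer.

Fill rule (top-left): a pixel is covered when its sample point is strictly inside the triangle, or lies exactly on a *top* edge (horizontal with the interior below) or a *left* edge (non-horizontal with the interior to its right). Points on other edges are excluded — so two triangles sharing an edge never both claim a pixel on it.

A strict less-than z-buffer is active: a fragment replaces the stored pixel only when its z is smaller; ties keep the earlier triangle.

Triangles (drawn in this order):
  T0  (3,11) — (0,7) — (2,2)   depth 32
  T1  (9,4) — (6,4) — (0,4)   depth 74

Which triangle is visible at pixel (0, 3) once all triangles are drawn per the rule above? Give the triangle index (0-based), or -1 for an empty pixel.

T0:
  2·area = 23
  edge (3, 11)→(0, 7): d=(-3,-4) top-left  bias=+0
  edge (0, 7)→(2, 2): d=(2,-5) top-left  bias=+0
  edge (2, 2)→(3, 11): d=(1,9) right/bottom  bias=-1
    (0,2)@(1, 5): e=[10,1,12] → #
    (1,2)@(3, 5): e=[18,11,-6] → ·
    (0,3)@(1, 7): e=[4,5,14] → #
    (1,3)@(3, 7): e=[12,15,-4] → ·
    (0,4)@(1, 9): e=[-2,9,16] → ·
    (1,5)@(3, 11): e=[0,23,0] → ·  [on edge]
  covered (2 px):
    · · · · · ·
    · · · · · ·
    # · · · · ·
    # · · · · ·
    · · · · · ·
    · · · · · ·
T1:
  degenerate (2·area = 0) — covers nothing

Z-buffer (winner per pixel, '.' = empty):
  . . . . . .
  . . . . . .
  0 . . . . .
  0 . . . . .
  . . . . . .
  . . . . . .

Result: 0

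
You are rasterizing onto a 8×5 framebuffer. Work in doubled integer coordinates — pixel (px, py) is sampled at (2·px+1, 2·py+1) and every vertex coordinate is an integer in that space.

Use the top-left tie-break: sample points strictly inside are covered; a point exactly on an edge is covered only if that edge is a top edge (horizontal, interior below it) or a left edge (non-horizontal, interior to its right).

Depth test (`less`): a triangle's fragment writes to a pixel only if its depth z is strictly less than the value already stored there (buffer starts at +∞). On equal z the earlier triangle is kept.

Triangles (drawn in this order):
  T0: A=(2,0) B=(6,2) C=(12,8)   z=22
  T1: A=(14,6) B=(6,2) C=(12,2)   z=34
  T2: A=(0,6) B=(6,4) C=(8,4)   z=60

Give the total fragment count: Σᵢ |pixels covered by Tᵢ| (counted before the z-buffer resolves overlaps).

T0:
  2·area = 12
  edge (2, 0)→(6, 2): d=(4,2) right/bottom  bias=-1
  edge (6, 2)→(12, 8): d=(6,6) right/bottom  bias=-1
  edge (12, 8)→(2, 0): d=(-10,-8) top-left  bias=+0
    (2,0)@(5, 1): e=[-2,0,14] → ·  [on edge]
    (3,1)@(7, 3): e=[2,0,10] → ·  [on edge]
    (4,2)@(9, 5): e=[6,0,6] → ·  [on edge]
    (5,3)@(11, 7): e=[10,0,2] → ·  [on edge]
    (6,4)@(13, 9): e=[14,0,-2] → ·  [on edge]
  covered (0 px):
    · · · · · · · ·
    · · · · · · · ·
    · · · · · · · ·
    · · · · · · · ·
    · · · · · · · ·
T1:
  2·area = 24
  edge (14, 6)→(6, 2): d=(-8,-4) top-left  bias=+0
  edge (6, 2)→(12, 2): d=(6,0) top-left  bias=+0
  edge (12, 2)→(14, 6): d=(2,4) right/bottom  bias=-1
    (4,1)@(9, 3): e=[4,6,14] → #
    (5,1)@(11, 3): e=[12,6,6] → #
    (6,1)@(13, 3): e=[20,6,-2] → ·
    (4,2)@(9, 5): e=[-12,18,18] → ·
    (5,2)@(11, 5): e=[-4,18,10] → ·
    (6,2)@(13, 5): e=[4,18,2] → #
    (7,2)@(15, 5): e=[12,18,-6] → ·
    (6,3)@(13, 7): e=[-12,30,6] → ·
  covered (3 px):
    · · · · · · · ·
    · · · · # # · ·
    · · · · · · # ·
    · · · · · · · ·
    · · · · · · · ·
T2:
  2·area = 4
  edge (0, 6)→(6, 4): d=(6,-2) top-left  bias=+0
  edge (6, 4)→(8, 4): d=(2,0) top-left  bias=+0
  edge (8, 4)→(0, 6): d=(-8,2) right/bottom  bias=-1
    (7,0)@(15, 1): e=[0,-6,10] → ·  [on edge]
    (4,1)@(9, 3): e=[0,-2,6] → ·  [on edge]
    (1,2)@(3, 5): e=[0,2,2] → #  [on edge]
    (2,2)@(5, 5): e=[4,2,-2] → ·
    (1,3)@(3, 7): e=[12,6,-14] → ·
  covered (1 px):
    · · · · · · · ·
    · · · · · · · ·
    · # · · · · · ·
    · · · · · · · ·
    · · · · · · · ·

Final: 4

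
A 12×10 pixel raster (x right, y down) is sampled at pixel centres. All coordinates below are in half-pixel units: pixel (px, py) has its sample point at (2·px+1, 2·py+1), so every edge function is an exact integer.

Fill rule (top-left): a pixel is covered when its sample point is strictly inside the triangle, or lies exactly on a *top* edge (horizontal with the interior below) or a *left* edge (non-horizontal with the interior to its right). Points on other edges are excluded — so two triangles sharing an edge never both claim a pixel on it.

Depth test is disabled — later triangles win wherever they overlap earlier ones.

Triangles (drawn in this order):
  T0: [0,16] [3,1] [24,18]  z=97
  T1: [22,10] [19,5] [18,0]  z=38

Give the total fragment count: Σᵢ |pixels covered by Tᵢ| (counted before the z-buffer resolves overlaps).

T0:
  2·area = 366
  edge (0, 16)→(3, 1): d=(3,-15) top-left  bias=+0
  edge (3, 1)→(24, 18): d=(21,17) right/bottom  bias=-1
  edge (24, 18)→(0, 16): d=(-24,-2) top-left  bias=+0
    (1,0)@(3, 1): e=[0,0,366] → ·  [on edge]
    (1,1)@(3, 3): e=[6,42,318] → █
    (2,1)@(5, 3): e=[36,8,322] → █
    (3,1)@(7, 3): e=[66,-26,326] → ·
    (1,2)@(3, 5): e=[12,84,270] → █
    (3,2)@(7, 5): e=[72,16,278] → █
    (4,2)@(9, 5): e=[102,-18,282] → ·
    (1,3)@(3, 7): e=[18,126,222] → █
    (4,3)@(9, 7): e=[108,24,234] → █
    (5,3)@(11, 7): e=[138,-10,238] → ·
    (1,4)@(3, 9): e=[24,168,174] → █
    (5,4)@(11, 9): e=[144,32,190] → █
    (0,5)@(1, 11): e=[0,244,122] → █  [on edge]
  covered (46 px):
    · · · · · · · · · · · ·
    · █ █ · · · · · · · · ·
    · █ █ █ · · · · · · · ·
    · █ █ █ █ · · · · · · ·
    · █ █ █ █ █ · · · · · ·
    █ █ █ █ █ █ █ █ · · · ·
    █ █ █ █ █ █ █ █ █ · · ·
    █ █ █ █ █ █ █ █ █ █ · ·
    · · · · · · █ █ █ █ █ ·
    · · · · · · · · · · · ·
T1:
  2·area = 10
  edge (22, 10)→(19, 5): d=(-3,-5) top-left  bias=+0
  edge (19, 5)→(18, 0): d=(-1,-5) top-left  bias=+0
  edge (18, 0)→(22, 10): d=(4,10) right/bottom  bias=-1
    (9,1)@(19, 3): e=[6,2,2] → █
    (10,1)@(21, 3): e=[16,12,-18] → ·
    (9,2)@(19, 5): e=[0,0,10] → █  [on edge]
    (10,2)@(21, 5): e=[10,10,-10] → ·
    (9,3)@(19, 7): e=[-6,-2,18] → ·
    (10,7)@(21, 15): e=[-20,0,30] → ·  [on edge]
  covered (2 px):
    · · · · · · · · · · · ·
    · · · · · · · · · █ · ·
    · · · · · · · · · █ · ·
    · · · · · · · · · · · ·
    · · · · · · · · · · · ·
    · · · · · · · · · · · ·
    · · · · · · · · · · · ·
    · · · · · · · · · · · ·
    · · · · · · · · · · · ·
    · · · · · · · · · · · ·

Answer: 48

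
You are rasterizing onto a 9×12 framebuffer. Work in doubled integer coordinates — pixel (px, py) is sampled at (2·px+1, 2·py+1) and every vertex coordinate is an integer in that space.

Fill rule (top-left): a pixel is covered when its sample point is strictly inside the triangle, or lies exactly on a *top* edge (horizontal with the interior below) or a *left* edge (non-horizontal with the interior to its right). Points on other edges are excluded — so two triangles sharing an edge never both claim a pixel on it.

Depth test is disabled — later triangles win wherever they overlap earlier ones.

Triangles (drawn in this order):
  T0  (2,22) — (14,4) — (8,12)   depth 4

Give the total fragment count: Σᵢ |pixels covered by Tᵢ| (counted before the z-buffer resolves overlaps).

T0:
  2·area = 12  (B↔C swapped to make it positive)
  edge (2, 22)→(8, 12): d=(6,-10) top-left  bias=+0
  edge (8, 12)→(14, 4): d=(6,-8) top-left  bias=+0
  edge (14, 4)→(2, 22): d=(-12,18) right/bottom  bias=-1
    (5,3)@(11, 7): e=[0,-6,18] → ·  [on edge]
    (4,5)@(9, 11): e=[4,2,6] → █
    (5,5)@(11, 11): e=[24,18,-30] → ·
    (4,6)@(9, 13): e=[16,14,-18] → ·
    (2,8)@(5, 17): e=[0,6,6] → █  [on edge]
    (3,8)@(7, 17): e=[20,22,-30] → ·
    (2,9)@(5, 19): e=[12,18,-18] → ·
  covered (2 px):
    · · · · · · · · ·
    · · · · · · · · ·
    · · · · · · · · ·
    · · · · · · · · ·
    · · · · · · · · ·
    · · · · █ · · · ·
    · · · · · · · · ·
    · · · · · · · · ·
    · · █ · · · · · ·
    · · · · · · · · ·
    · · · · · · · · ·
    · · · · · · · · ·

Answer: 2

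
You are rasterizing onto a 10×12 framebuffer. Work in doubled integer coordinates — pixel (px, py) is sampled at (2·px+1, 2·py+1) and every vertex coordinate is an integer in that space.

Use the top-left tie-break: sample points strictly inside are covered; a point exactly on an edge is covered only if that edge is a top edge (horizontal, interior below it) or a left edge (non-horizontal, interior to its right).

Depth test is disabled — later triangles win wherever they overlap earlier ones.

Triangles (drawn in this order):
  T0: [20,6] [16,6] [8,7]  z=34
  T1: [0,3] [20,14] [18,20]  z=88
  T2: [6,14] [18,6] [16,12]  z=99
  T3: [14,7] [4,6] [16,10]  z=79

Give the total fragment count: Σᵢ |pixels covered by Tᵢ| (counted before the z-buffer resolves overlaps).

T0:
  2·area = 4  (B↔C swapped to make it positive)
  edge (20, 6)→(8, 7): d=(-12,1) right/bottom  bias=-1
  edge (8, 7)→(16, 6): d=(8,-1) top-left  bias=+0
  edge (16, 6)→(20, 6): d=(4,0) top-left  bias=+0
  covered (0 px):
    . . . . . . . . . .
    . . . . . . . . . .
    . . . . . . . . . .
    . . . . . . . . . .
    . . . . . . . . . .
    . . . . . . . . . .
    . . . . . . . . . .
    . . . . . . . . . .
    . . . . . . . . . .
    . . . . . . . . . .
    . . . . . . . . . .
    . . . . . . . . . .
T1:
  2·area = 142
  edge (0, 3)→(20, 14): d=(20,11) right/bottom  bias=-1
  edge (20, 14)→(18, 20): d=(-2,6) right/bottom  bias=-1
  edge (18, 20)→(0, 3): d=(-18,-17) top-left  bias=+0
    (1,2)@(3, 5): e=[7,120,15] → X
    (2,2)@(5, 5): e=[-15,108,49] → .
    (1,3)@(3, 7): e=[47,116,-21] → .
    (2,3)@(5, 7): e=[25,104,13] → X
    (3,3)@(7, 7): e=[3,92,47] → X
    (4,3)@(9, 7): e=[-19,80,81] → .
    (2,4)@(5, 9): e=[65,100,-23] → .
    (3,4)@(7, 9): e=[43,88,11] → X
    (4,4)@(9, 9): e=[21,76,45] → X
    (5,4)@(11, 9): e=[-1,64,79] → .
    (3,5)@(7, 11): e=[83,84,-25] → .
    (4,5)@(9, 11): e=[61,72,9] → X
    (9,8)@(19, 17): e=[71,0,71] → .  [on edge]
    (8,11)@(17, 23): e=[213,0,-71] → .  [on edge]
  covered (19 px):
    . . . . . . . . . .
    . . . . . . . . . .
    . X . . . . . . . .
    . . X X . . . . . .
    . . . X X . . . . .
    . . . . X X X . . .
    . . . . . X X X X .
    . . . . . . X X X X
    . . . . . . . X X .
    . . . . . . . . X .
    . . . . . . . . . .
    . . . . . . . . . .
T2:
  2·area = 56
  edge (6, 14)→(18, 6): d=(12,-8) top-left  bias=+0
  edge (18, 6)→(16, 12): d=(-2,6) right/bottom  bias=-1
  edge (16, 12)→(6, 14): d=(-10,2) right/bottom  bias=-1
    (9,1)@(19, 3): e=[-28,0,84] → .  [on edge]
    (8,3)@(17, 7): e=[4,4,48] → X
    (9,3)@(19, 7): e=[20,-8,44] → .
    (7,4)@(15, 9): e=[12,12,32] → X
    (8,4)@(17, 9): e=[28,0,28] → .  [on edge]
    (5,5)@(11, 11): e=[4,32,20] → X
    (6,5)@(13, 11): e=[20,20,16] → X
    (8,5)@(17, 11): e=[52,-4,8] → .
    (4,6)@(9, 13): e=[12,40,4] → X
    (5,6)@(11, 13): e=[28,28,0] → .  [on edge]
    (6,6)@(13, 13): e=[44,16,-4] → .
    (7,6)@(15, 13): e=[60,4,-8] → .
    (0,7)@(1, 15): e=[-28,84,0] → .  [on edge]
    (7,7)@(15, 15): e=[84,0,-28] → .  [on edge]
    (6,10)@(13, 21): e=[140,0,-84] → .  [on edge]
  covered (6 px):
    . . . . . . . . . .
    . . . . . . . . . .
    . . . . . . . . . .
    . . . . . . . . X .
    . . . . . . . X . .
    . . . . . X X X . .
    . . . . X . . . . .
    . . . . . . . . . .
    . . . . . . . . . .
    . . . . . . . . . .
    . . . . . . . . . .
    . . . . . . . . . .
T3:
  2·area = 28  (B↔C swapped to make it positive)
  edge (14, 7)→(16, 10): d=(2,3) right/bottom  bias=-1
  edge (16, 10)→(4, 6): d=(-12,-4) top-left  bias=+0
  edge (4, 6)→(14, 7): d=(10,1) right/bottom  bias=-1
    (0,2)@(1, 5): e=[35,0,-7] → .  [on edge]
    (3,3)@(7, 7): e=[21,0,7] → X  [on edge]
    (4,3)@(9, 7): e=[15,8,5] → X
    (5,3)@(11, 7): e=[9,16,3] → X
    (6,3)@(13, 7): e=[3,24,1] → X
    (7,3)@(15, 7): e=[-3,32,-1] → .
    (3,4)@(7, 9): e=[25,-24,27] → .
    (4,4)@(9, 9): e=[19,-16,25] → .
    (5,4)@(11, 9): e=[13,-8,23] → .
    (6,4)@(13, 9): e=[7,0,21] → X  [on edge]
    (7,4)@(15, 9): e=[1,8,19] → X
    (8,4)@(17, 9): e=[-5,16,17] → .
    (9,5)@(19, 11): e=[-7,0,35] → .  [on edge]
  covered (6 px):
    . . . . . . . . . .
    . . . . . . . . . .
    . . . . . . . . . .
    . . . X X X X . . .
    . . . . . . X X . .
    . . . . . . . . . .
    . . . . . . . . . .
    . . . . . . . . . .
    . . . . . . . . . .
    . . . . . . . . . .
    . . . . . . . . . .
    . . . . . . . . . .

Result: 31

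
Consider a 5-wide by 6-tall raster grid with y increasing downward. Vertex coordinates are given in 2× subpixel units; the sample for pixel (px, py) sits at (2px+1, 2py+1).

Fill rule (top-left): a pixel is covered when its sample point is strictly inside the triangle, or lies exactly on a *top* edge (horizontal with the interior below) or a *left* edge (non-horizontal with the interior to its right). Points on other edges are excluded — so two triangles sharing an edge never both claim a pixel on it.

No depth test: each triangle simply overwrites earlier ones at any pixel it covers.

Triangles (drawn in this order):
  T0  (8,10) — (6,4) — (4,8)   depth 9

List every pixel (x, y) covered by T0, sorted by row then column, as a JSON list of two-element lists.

T0:
  2·area = 20  (B↔C swapped to make it positive)
  edge (8, 10)→(4, 8): d=(-4,-2) top-left  bias=+0
  edge (4, 8)→(6, 4): d=(2,-4) top-left  bias=+0
  edge (6, 4)→(8, 10): d=(2,6) right/bottom  bias=-1
    (2,0)@(5, 1): e=[30,-10,0] → ·  [on edge]
    (2,3)@(5, 7): e=[6,2,12] → #
    (3,3)@(7, 7): e=[10,10,0] → ·  [on edge]
    (2,4)@(5, 9): e=[-2,6,16] → ·
    (3,4)@(7, 9): e=[2,14,4] → #
    (4,4)@(9, 9): e=[6,22,-8] → ·
    (3,5)@(7, 11): e=[-6,18,8] → ·
  covered (2 px):
    · · · · ·
    · · · · ·
    · · · · ·
    · · # · ·
    · · · # ·
    · · · · ·

Result: [[2,3],[3,4]]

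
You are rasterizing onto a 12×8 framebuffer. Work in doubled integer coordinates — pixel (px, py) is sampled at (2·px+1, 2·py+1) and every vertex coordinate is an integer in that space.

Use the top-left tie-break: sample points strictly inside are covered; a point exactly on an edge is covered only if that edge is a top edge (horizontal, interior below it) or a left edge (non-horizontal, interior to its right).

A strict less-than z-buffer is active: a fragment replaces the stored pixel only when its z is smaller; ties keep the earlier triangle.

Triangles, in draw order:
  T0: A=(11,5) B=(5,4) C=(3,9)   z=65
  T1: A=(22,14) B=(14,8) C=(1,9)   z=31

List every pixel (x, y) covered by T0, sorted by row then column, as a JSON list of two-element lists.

T0:
  2·area = 32  (B↔C swapped to make it positive)
  edge (11, 5)→(3, 9): d=(-8,4) right/bottom  bias=-1
  edge (3, 9)→(5, 4): d=(2,-5) top-left  bias=+0
  edge (5, 4)→(11, 5): d=(6,1) right/bottom  bias=-1
    (9,0)@(19, 1): e=[0,64,-32] → ·  [on edge]
    (7,1)@(15, 3): e=[0,48,-16] → ·  [on edge]
    (2,2)@(5, 5): e=[24,2,6] → #
    (3,2)@(7, 5): e=[16,12,4] → #
    (4,2)@(9, 5): e=[8,22,2] → #
    (5,2)@(11, 5): e=[0,32,0] → ·  [on edge]
    (2,3)@(5, 7): e=[8,6,18] → #
    (3,3)@(7, 7): e=[0,16,16] → ·  [on edge]
    (4,3)@(9, 7): e=[-8,26,14] → ·
    (11,3)@(23, 7): e=[-64,96,0] → ·  [on edge]
    (1,4)@(3, 9): e=[0,0,32] → ·  [on edge]
    (2,4)@(5, 9): e=[-8,10,30] → ·
  covered (4 px):
    · · · · · · · · · · · ·
    · · · · · · · · · · · ·
    · · # # # · · · · · · ·
    · · # · · · · · · · · ·
    · · · · · · · · · · · ·
    · · · · · · · · · · · ·
    · · · · · · · · · · · ·
    · · · · · · · · · · · ·
T1:
  2·area = 86  (B↔C swapped to make it positive)
  edge (22, 14)→(1, 9): d=(-21,-5) top-left  bias=+0
  edge (1, 9)→(14, 8): d=(13,-1) top-left  bias=+0
  edge (14, 8)→(22, 14): d=(8,6) right/bottom  bias=-1
    (0,4)@(1, 9): e=[0,0,86] → #  [on edge]
    (1,4)@(3, 9): e=[10,2,74] → #
    (2,4)@(5, 9): e=[20,4,62] → #
    (3,4)@(7, 9): e=[30,6,50] → #
    (4,4)@(9, 9): e=[40,8,38] → #
    (5,4)@(11, 9): e=[50,10,26] → #
    (6,4)@(13, 9): e=[60,12,14] → #
    (7,4)@(15, 9): e=[70,14,2] → #
    (8,4)@(17, 9): e=[80,16,-10] → ·
    (0,5)@(1, 11): e=[-42,26,102] → ·
    (1,5)@(3, 11): e=[-32,28,90] → ·
    (2,5)@(5, 11): e=[-22,30,78] → ·
  covered (13 px):
    · · · · · · · · · · · ·
    · · · · · · · · · · · ·
    · · · · · · · · · · · ·
    · · · · · · · · · · · ·
    # # # # # # # # · · · ·
    · · · · · # # # # · · ·
    · · · · · · · · · # · ·
    · · · · · · · · · · · ·

Final: [[2,2],[3,2],[4,2],[2,3]]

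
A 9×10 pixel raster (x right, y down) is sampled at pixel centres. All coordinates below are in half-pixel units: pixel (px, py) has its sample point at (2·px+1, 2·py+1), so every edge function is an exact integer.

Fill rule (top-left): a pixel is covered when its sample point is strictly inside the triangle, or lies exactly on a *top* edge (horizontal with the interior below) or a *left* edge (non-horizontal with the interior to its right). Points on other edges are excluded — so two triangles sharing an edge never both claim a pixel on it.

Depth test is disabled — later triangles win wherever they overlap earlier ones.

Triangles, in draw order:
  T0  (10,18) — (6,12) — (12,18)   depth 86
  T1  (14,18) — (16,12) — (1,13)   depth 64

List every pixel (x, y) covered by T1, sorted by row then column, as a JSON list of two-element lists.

T0:
  2·area = 12
  edge (10, 18)→(6, 12): d=(-4,-6) top-left  bias=+0
  edge (6, 12)→(12, 18): d=(6,6) right/bottom  bias=-1
  edge (12, 18)→(10, 18): d=(-2,0) right/bottom  bias=-1
    (0,3)@(1, 7): e=[-10,0,22] → ·  [on edge]
    (1,4)@(3, 9): e=[-6,0,18] → ·  [on edge]
    (2,5)@(5, 11): e=[-2,0,14] → ·  [on edge]
    (3,6)@(7, 13): e=[2,0,10] → ·  [on edge]
    (4,7)@(9, 15): e=[6,0,6] → ·  [on edge]
    (5,8)@(11, 17): e=[10,0,2] → ·  [on edge]
    (6,9)@(13, 19): e=[14,0,-2] → ·  [on edge]
  covered (0 px):
    · · · · · · · · ·
    · · · · · · · · ·
    · · · · · · · · ·
    · · · · · · · · ·
    · · · · · · · · ·
    · · · · · · · · ·
    · · · · · · · · ·
    · · · · · · · · ·
    · · · · · · · · ·
    · · · · · · · · ·
T1:
  2·area = 88  (B↔C swapped to make it positive)
  edge (14, 18)→(1, 13): d=(-13,-5) top-left  bias=+0
  edge (1, 13)→(16, 12): d=(15,-1) top-left  bias=+0
  edge (16, 12)→(14, 18): d=(-2,6) right/bottom  bias=-1
    (8,4)@(17, 9): e=[132,-44,0] → ·  [on edge]
    (0,6)@(1, 13): e=[0,0,88] → #  [on edge]
    (1,6)@(3, 13): e=[10,2,76] → #
    (2,6)@(5, 13): e=[20,4,64] → #
    (3,6)@(7, 13): e=[30,6,52] → #
    (4,6)@(9, 13): e=[40,8,40] → #
    (5,6)@(11, 13): e=[50,10,28] → #
    (6,6)@(13, 13): e=[60,12,16] → #
    (7,6)@(15, 13): e=[70,14,4] → #
    (8,6)@(17, 13): e=[80,16,-8] → ·
    (0,7)@(1, 15): e=[-26,30,84] → ·
    (1,7)@(3, 15): e=[-16,32,72] → ·
    (7,7)@(15, 15): e=[44,44,0] → ·  [on edge]
  covered (13 px):
    · · · · · · · · ·
    · · · · · · · · ·
    · · · · · · · · ·
    · · · · · · · · ·
    · · · · · · · · ·
    · · · · · · · · ·
    # # # # # # # # ·
    · · · # # # # · ·
    · · · · · · # · ·
    · · · · · · · · ·

Result: [[0,6],[1,6],[2,6],[3,6],[4,6],[5,6],[6,6],[7,6],[3,7],[4,7],[5,7],[6,7],[6,8]]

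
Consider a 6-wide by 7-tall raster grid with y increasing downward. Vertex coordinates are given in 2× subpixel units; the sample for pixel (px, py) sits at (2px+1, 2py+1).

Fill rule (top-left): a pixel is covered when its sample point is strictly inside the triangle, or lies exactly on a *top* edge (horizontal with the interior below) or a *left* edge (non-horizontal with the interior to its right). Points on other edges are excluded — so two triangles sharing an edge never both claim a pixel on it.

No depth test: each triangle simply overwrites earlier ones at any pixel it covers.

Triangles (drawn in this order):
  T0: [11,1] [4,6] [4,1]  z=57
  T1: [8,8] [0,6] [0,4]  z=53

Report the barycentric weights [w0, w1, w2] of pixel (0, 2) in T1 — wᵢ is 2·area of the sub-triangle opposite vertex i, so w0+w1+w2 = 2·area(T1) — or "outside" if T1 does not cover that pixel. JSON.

T0:
  2·area = 35
  edge (11, 1)→(4, 6): d=(-7,5) right/bottom  bias=-1
  edge (4, 6)→(4, 1): d=(0,-5) top-left  bias=+0
  edge (4, 1)→(11, 1): d=(7,0) top-left  bias=+0
    (0,0)@(1, 1): e=[50,-15,0] → .  [on edge]
    (1,0)@(3, 1): e=[40,-5,0] → .  [on edge]
    (2,0)@(5, 1): e=[30,5,0] → X  [on edge]
    (3,0)@(7, 1): e=[20,15,0] → X  [on edge]
    (4,0)@(9, 1): e=[10,25,0] → X  [on edge]
    (5,0)@(11, 1): e=[0,35,0] → .  [on edge]
    (2,1)@(5, 3): e=[16,5,14] → X
    (4,1)@(9, 3): e=[-4,25,14] → .
    (2,2)@(5, 5): e=[2,5,28] → X
    (3,2)@(7, 5): e=[-8,15,28] → .
    (2,3)@(5, 7): e=[-12,5,42] → .
  covered (6 px):
    . . X X X .
    . . X X . .
    . . X . . .
    . . . . . .
    . . . . . .
    . . . . . .
    . . . . . .
T1:
  2·area = 16
  edge (8, 8)→(0, 6): d=(-8,-2) top-left  bias=+0
  edge (0, 6)→(0, 4): d=(0,-2) top-left  bias=+0
  edge (0, 4)→(8, 8): d=(8,4) right/bottom  bias=-1
    (0,2)@(1, 5): e=[10,2,4] → X
    (1,2)@(3, 5): e=[14,6,-4] → .
    (0,3)@(1, 7): e=[-6,2,20] → .
    (2,3)@(5, 7): e=[2,10,4] → X
    (3,3)@(7, 7): e=[6,14,-4] → .
    (2,4)@(5, 9): e=[-14,10,20] → .
  covered (2 px):
    . . . . . .
    . . . . . .
    X . . . . .
    . . X . . .
    . . . . . .
    . . . . . .
    . . . . . .

Final: [2,4,10]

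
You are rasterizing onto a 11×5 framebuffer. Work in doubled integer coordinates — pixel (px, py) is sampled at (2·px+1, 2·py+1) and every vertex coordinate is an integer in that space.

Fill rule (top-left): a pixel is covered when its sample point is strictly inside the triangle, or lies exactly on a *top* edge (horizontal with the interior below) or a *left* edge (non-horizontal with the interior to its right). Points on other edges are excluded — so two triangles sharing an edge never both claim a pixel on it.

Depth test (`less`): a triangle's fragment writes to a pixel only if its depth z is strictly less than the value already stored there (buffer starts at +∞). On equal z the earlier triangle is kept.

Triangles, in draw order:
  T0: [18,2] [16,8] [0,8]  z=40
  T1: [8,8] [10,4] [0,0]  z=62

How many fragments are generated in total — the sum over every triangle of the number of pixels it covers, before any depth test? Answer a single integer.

T0:
  2·area = 96
  edge (18, 2)→(16, 8): d=(-2,6) right/bottom  bias=-1
  edge (16, 8)→(0, 8): d=(-16,0) right/bottom  bias=-1
  edge (0, 8)→(18, 2): d=(18,-6) top-left  bias=+0
    (10,0)@(21, 1): e=[-16,112,0] → .  [on edge]
    (7,1)@(15, 3): e=[16,80,0] → X  [on edge]
    (8,1)@(17, 3): e=[4,80,12] → X
    (9,1)@(19, 3): e=[-8,80,24] → .
    (4,2)@(9, 5): e=[48,48,0] → X  [on edge]
    (5,2)@(11, 5): e=[36,48,12] → X
    (6,2)@(13, 5): e=[24,48,24] → X
    (8,2)@(17, 5): e=[0,48,48] → .  [on edge]
    (1,3)@(3, 7): e=[80,16,0] → X  [on edge]
    (2,3)@(5, 7): e=[68,16,12] → X
    (3,3)@(7, 7): e=[56,16,24] → X
    (8,3)@(17, 7): e=[-4,16,84] → .
  covered (13 px):
    . . . . . . . . . . .
    . . . . . . . X X . .
    . . . . X X X X . . .
    . X X X X X X X . . .
    . . . . . . . . . . .
T1:
  2·area = 48  (B↔C swapped to make it positive)
  edge (8, 8)→(0, 0): d=(-8,-8) top-left  bias=+0
  edge (0, 0)→(10, 4): d=(10,4) right/bottom  bias=-1
  edge (10, 4)→(8, 8): d=(-2,4) right/bottom  bias=-1
    (0,0)@(1, 1): e=[0,6,42] → X  [on edge]
    (1,0)@(3, 1): e=[16,-2,34] → .
    (0,1)@(1, 3): e=[-16,26,38] → .
    (1,1)@(3, 3): e=[0,18,30] → X  [on edge]
    (2,1)@(5, 3): e=[16,10,22] → X
    (3,1)@(7, 3): e=[32,2,14] → X
    (4,1)@(9, 3): e=[48,-6,6] → .
    (1,2)@(3, 5): e=[-16,38,26] → .
    (2,2)@(5, 5): e=[0,30,18] → X  [on edge]
    (4,2)@(9, 5): e=[32,14,2] → X
    (5,2)@(11, 5): e=[48,6,-6] → .
    (2,3)@(5, 7): e=[-16,50,14] → .
    (3,3)@(7, 7): e=[0,42,6] → X  [on edge]
    (4,4)@(9, 9): e=[0,54,-6] → .  [on edge]
  covered (8 px):
    X . . . . . . . . . .
    . X X X . . . . . . .
    . . X X X . . . . . .
    . . . X . . . . . . .
    . . . . . . . . . . .

Result: 21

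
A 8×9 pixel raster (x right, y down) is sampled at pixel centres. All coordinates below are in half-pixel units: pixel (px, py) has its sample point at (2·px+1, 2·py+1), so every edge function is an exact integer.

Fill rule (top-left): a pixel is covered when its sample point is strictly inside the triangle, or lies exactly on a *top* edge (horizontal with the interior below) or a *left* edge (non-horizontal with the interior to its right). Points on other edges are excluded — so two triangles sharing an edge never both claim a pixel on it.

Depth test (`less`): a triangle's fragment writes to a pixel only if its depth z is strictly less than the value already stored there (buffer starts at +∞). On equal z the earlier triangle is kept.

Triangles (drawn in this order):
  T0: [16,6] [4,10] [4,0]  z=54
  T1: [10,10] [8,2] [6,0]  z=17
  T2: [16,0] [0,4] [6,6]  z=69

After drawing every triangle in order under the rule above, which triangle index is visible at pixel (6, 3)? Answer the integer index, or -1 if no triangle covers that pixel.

T0:
  2·area = 120
  edge (16, 6)→(4, 10): d=(-12,4) right/bottom  bias=-1
  edge (4, 10)→(4, 0): d=(0,-10) top-left  bias=+0
  edge (4, 0)→(16, 6): d=(12,6) right/bottom  bias=-1
    (2,0)@(5, 1): e=[104,10,6] → X
    (3,0)@(7, 1): e=[96,30,-6] → .
    (2,1)@(5, 3): e=[80,10,30] → X
    (3,1)@(7, 3): e=[72,30,18] → X
    (4,1)@(9, 3): e=[64,50,6] → X
    (5,1)@(11, 3): e=[56,70,-6] → .
    (2,2)@(5, 5): e=[56,10,54] → X
    (5,2)@(11, 5): e=[32,70,18] → X
    (6,2)@(13, 5): e=[24,90,6] → X
    (7,2)@(15, 5): e=[16,110,-6] → .
    (2,3)@(5, 7): e=[32,10,78] → X
    (6,3)@(13, 7): e=[0,90,30] → .  [on edge]
    (3,4)@(7, 9): e=[0,30,90] → .  [on edge]
    (0,5)@(1, 11): e=[0,-30,150] → .  [on edge]
  covered (14 px):
    . . X . . . . .
    . . X X X . . .
    . . X X X X X .
    . . X X X X . .
    . . X . . . . .
    . . . . . . . .
    . . . . . . . .
    . . . . . . . .
    . . . . . . . .
T1:
  2·area = 12  (B↔C swapped to make it positive)
  edge (10, 10)→(6, 0): d=(-4,-10) top-left  bias=+0
  edge (6, 0)→(8, 2): d=(2,2) right/bottom  bias=-1
  edge (8, 2)→(10, 10): d=(2,8) right/bottom  bias=-1
    (3,0)@(7, 1): e=[6,0,6] → .  [on edge]
    (4,1)@(9, 3): e=[18,0,-6] → .  [on edge]
    (5,2)@(11, 5): e=[30,0,-18] → .  [on edge]
    (4,3)@(9, 7): e=[2,8,2] → X
    (5,3)@(11, 7): e=[22,4,-14] → .
    (6,3)@(13, 7): e=[42,0,-30] → .  [on edge]
    (4,4)@(9, 9): e=[-6,12,6] → .
    (7,4)@(15, 9): e=[54,0,-42] → .  [on edge]
  covered (1 px):
    . . . . . . . .
    . . . . . . . .
    . . . . . . . .
    . . . . X . . .
    . . . . . . . .
    . . . . . . . .
    . . . . . . . .
    . . . . . . . .
    . . . . . . . .
T2:
  2·area = 56  (B↔C swapped to make it positive)
  edge (16, 0)→(6, 6): d=(-10,6) right/bottom  bias=-1
  edge (6, 6)→(0, 4): d=(-6,-2) top-left  bias=+0
  edge (0, 4)→(16, 0): d=(16,-4) top-left  bias=+0
    (6,0)@(13, 1): e=[8,44,4] → X
    (7,0)@(15, 1): e=[-4,48,12] → .
    (2,1)@(5, 3): e=[36,16,4] → X
    (3,1)@(7, 3): e=[24,20,12] → X
    (4,1)@(9, 3): e=[12,24,20] → X
    (5,1)@(11, 3): e=[0,28,28] → .  [on edge]
    (6,1)@(13, 3): e=[-12,32,36] → .
    (1,2)@(3, 5): e=[28,0,28] → X  [on edge]
    (4,2)@(9, 5): e=[-8,12,52] → .
    (1,3)@(3, 7): e=[8,-12,60] → .
    (2,3)@(5, 7): e=[-4,-8,68] → .
    (3,3)@(7, 7): e=[-16,-4,76] → .
    (4,3)@(9, 7): e=[-28,0,84] → .  [on edge]
    (0,4)@(1, 9): e=[0,-28,84] → .  [on edge]
    (7,4)@(15, 9): e=[-84,0,140] → .  [on edge]
  covered (7 px):
    . . . . . . X .
    . . X X X . . .
    . X X X . . . .
    . . . . . . . .
    . . . . . . . .
    . . . . . . . .
    . . . . . . . .
    . . . . . . . .
    . . . . . . . .

Z-buffer (winner per pixel, '.' = empty):
  . . 0 . . . 2 .
  . . 0 0 0 . . .
  . 2 0 0 0 0 0 .
  . . 0 0 1 0 . .
  . . 0 . . . . .
  . . . . . . . .
  . . . . . . . .
  . . . . . . . .
  . . . . . . . .

Final: -1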